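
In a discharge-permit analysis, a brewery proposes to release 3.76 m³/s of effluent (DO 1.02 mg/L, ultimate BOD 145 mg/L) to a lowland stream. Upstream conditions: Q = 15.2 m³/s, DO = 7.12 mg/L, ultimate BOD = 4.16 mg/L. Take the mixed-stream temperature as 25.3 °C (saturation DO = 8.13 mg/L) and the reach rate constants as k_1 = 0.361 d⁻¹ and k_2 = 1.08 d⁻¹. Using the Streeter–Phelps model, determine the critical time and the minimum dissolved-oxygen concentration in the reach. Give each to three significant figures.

t_c ≈ 1.32 d; minimum DO ≈ 1.46 mg/L

Mixed DO = (15.2×7.12 + 3.76×1.02)/(15.2+3.76) = 112.1/18.96 = 5.910 mg/L.
Mixed L₀ = (15.2×4.16 + 3.76×145)/(18.96) = 608.4/18.96 = 32.09 mg/L.
Initial deficit D₀ = C_s − DO₀ = 8.13 − 5.910 = 2.220 mg/L.
t_c = (1/0.7190) ln[(1.08/0.361)(1 − 2.220×0.7190/(0.361×32.09))] = 1.391 × ln(2.580) = 1.318 d.
D_c = (0.361/1.08) × 32.09 × e^(−0.361×1.318) = 0.3343 × 32.09 × 0.6214 = 6.665 mg/L.
Minimum DO = 8.13 − 6.665 = 1.465 mg/L.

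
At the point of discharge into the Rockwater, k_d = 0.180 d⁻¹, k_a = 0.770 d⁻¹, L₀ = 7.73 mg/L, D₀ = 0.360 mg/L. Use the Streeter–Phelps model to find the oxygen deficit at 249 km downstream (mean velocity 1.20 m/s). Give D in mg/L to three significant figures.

D ≈ 1.22 mg/L

Travel time t = x/v = 249 km / (1.20 m/s) = 249000 m / 1.20 m/s = 207500 s = 2.402 d.
k_d L₀/(k_a−k_d) = 0.180×7.73/(0.770−0.180) = 1.391/0.5900 = 2.358 mg/L.
e^(−k_d t) = e^(−0.180×2.402) = 0.6490; e^(−k_a t) = e^(−0.770×2.402) = 0.1574.
D = 2.358 × (0.6490 − 0.1574) + 0.360 × 0.1574 = 1.159 + 0.05665 = 1.216 mg/L.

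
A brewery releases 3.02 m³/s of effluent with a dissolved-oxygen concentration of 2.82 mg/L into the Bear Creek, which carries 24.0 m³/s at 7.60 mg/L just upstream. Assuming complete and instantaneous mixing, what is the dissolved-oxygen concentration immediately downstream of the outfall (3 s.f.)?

Flow-weighted mixing: C = (Q_r C_r + Q_w C_w)/(Q_r + Q_w)
= (24.0×7.60 + 3.02×2.82)/(24.0 + 3.02) = 190.9/27.02 = 7.066 mg/L.

7.07 mg/L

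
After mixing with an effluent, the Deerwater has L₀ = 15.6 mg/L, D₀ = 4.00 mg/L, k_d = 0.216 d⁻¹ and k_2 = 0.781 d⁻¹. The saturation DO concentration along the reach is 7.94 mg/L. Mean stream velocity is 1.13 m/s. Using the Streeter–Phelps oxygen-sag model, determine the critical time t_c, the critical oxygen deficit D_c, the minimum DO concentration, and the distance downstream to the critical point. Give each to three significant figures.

t_c ≈ 0.309 d; D_c ≈ 4.04 mg/L; min DO ≈ 3.90 mg/L; x_c ≈ 30.2 km

With k_2/k_d = 3.616 and 1 − D₀(k_2−k_d)/(k_d L₀) = 0.3293,
t_c = ln(3.616 × 0.3293) / (0.781 − 0.216) = ln(1.191) / 0.5650 = 0.1745/0.5650 = 0.3089 d.
D_c = (k_d/k_2) L₀ e^(−k_d t_c) = (0.216/0.781) × 15.6 × e^(−0.216×0.3089) = 0.2766 × 15.6 × 0.9355 = 4.036 mg/L.
Minimum DO = C_s − D_c = 7.94 − 4.036 = 3.904 mg/L.
x_c = v t_c = 1.13 m/s × 0.3089 d × 86400 s/d = 30150 m ≈ 30.2 km.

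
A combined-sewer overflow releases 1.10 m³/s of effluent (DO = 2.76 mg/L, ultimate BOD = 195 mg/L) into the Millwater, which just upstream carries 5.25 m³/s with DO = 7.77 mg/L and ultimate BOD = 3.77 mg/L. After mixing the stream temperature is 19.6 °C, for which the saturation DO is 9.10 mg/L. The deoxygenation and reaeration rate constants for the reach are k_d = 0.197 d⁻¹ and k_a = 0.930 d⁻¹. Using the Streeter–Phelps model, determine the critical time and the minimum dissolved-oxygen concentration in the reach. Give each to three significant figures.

t_c ≈ 1.78 d; minimum DO ≈ 3.59 mg/L

Mixed DO = (5.25×7.77 + 1.10×2.76)/(5.25+1.10) = 43.83/6.350 = 6.902 mg/L.
Mixed L₀ = (5.25×3.77 + 1.10×195)/(6.350) = 234.3/6.350 = 36.90 mg/L.
Initial deficit D₀ = C_s − DO₀ = 9.10 − 6.902 = 2.198 mg/L.
t_c = (1/0.7330) ln[(0.930/0.197)(1 − 2.198×0.7330/(0.197×36.90))] = 1.364 × ln(3.674) = 1.775 d.
D_c = (0.197/0.930) × 36.90 × e^(−0.197×1.775) = 0.2118 × 36.90 × 0.7049 = 5.509 mg/L.
Minimum DO = 9.10 − 5.509 = 3.591 mg/L.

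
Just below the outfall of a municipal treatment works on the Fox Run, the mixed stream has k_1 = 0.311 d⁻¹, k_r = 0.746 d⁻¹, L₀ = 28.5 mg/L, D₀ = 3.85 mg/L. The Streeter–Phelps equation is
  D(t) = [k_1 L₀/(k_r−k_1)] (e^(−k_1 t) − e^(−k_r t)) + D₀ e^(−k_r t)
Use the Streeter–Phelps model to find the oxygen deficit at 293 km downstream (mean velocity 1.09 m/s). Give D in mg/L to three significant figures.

D ≈ 6.12 mg/L

Travel time t = x/v = 293 km / (1.09 m/s) = 293000 m / 1.09 m/s = 268800 s = 3.111 d.
k_1 L₀/(k_r−k_1) = 0.311×28.5/(0.746−0.311) = 8.864/0.4350 = 20.38 mg/L.
e^(−k_1 t) = e^(−0.311×3.111) = 0.3800; e^(−k_r t) = e^(−0.746×3.111) = 0.09818.
D = 20.38 × (0.3800 − 0.09818) + 3.85 × 0.09818 = 5.742 + 0.3780 = 6.120 mg/L.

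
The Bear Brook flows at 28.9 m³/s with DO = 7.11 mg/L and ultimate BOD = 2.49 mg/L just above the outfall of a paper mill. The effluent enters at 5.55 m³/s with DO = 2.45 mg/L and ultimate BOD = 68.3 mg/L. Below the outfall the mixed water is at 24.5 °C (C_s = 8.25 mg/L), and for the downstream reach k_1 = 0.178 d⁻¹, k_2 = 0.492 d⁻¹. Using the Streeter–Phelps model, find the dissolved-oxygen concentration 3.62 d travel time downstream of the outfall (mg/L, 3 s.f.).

Mixed DO = (28.9×7.11 + 5.55×2.45)/(28.9+5.55) = 219.1/34.45 = 6.359 mg/L.
Mixed L₀ = (28.9×2.49 + 5.55×68.3)/(34.45) = 451.0/34.45 = 13.09 mg/L.
Initial deficit D₀ = C_s − DO₀ = 8.25 − 6.359 = 1.891 mg/L.
D(3.62) = [0.178×13.09/(0.492−0.178)](e^(−0.178×3.62) − e^(−0.492×3.62)) + 1.891 e^(−0.492×3.62)
= 7.422 × (0.5250 − 0.1685) + 1.891 × 0.1685 = 2.965 mg/L.
DO = 8.25 − 2.965 = 5.285 mg/L.

DO ≈ 5.29 mg/L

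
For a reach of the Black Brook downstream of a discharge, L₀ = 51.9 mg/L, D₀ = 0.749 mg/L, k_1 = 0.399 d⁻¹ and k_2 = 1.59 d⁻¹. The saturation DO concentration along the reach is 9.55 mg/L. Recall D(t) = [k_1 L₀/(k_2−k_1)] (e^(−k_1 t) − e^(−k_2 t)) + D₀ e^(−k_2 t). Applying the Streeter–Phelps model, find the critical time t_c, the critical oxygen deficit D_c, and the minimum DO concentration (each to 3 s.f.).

t_c = [1/(k_2−k_1)] ln[(k_2/k_1)(1 − D₀(k_2−k_1)/(k_1 L₀))]
= [1/(1.59−0.399)] ln[(1.59/0.399)(1 − 0.749×1.191/(0.399×51.9))]
= (1/1.191) ln[3.985 × 0.9569] = 0.8396 × ln(3.813) = 0.8396 × 1.338 = 1.124 d.
D_c = (k_1/k_2) L₀ e^(−k_1 t_c) = (0.399/1.59) × 51.9 × e^(−0.399×1.124) = 0.2509 × 51.9 × 0.6386 = 8.318 mg/L.
Minimum DO = C_s − D_c = 9.55 − 8.318 = 1.232 mg/L.

t_c ≈ 1.12 d; D_c ≈ 8.32 mg/L; min DO ≈ 1.23 mg/L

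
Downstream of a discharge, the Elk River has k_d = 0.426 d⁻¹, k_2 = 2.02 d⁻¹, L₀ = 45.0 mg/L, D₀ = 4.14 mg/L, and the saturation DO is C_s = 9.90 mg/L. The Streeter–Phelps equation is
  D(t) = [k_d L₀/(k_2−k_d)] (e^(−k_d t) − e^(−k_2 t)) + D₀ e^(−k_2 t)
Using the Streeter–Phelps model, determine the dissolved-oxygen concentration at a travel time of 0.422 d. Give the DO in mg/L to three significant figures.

DO ≈ 3.21 mg/L

k_d L₀/(k_2−k_d) = 0.426×45.0/(2.02−0.426) = 19.17/1.594 = 12.03 mg/L.
e^(−k_d t) = e^(−0.426×0.4220) = 0.8355; e^(−k_2 t) = e^(−2.02×0.4220) = 0.4264.
D = 12.03 × (0.8355 − 0.4264) + 4.14 × 0.4264 = 4.920 + 1.765 = 6.685 mg/L.
DO = C_s − D = 9.90 − 6.685 = 3.215 mg/L.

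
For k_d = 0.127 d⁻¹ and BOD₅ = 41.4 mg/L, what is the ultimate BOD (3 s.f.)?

L₀ ≈ 88.1 mg/L

BOD₅ = L₀(1 − e^(−5k_d)) ⇒ L₀ = BOD₅ / (1 − e^(−5×0.127))
= 41.4 / (1 − 0.5299) = 41.4 / 0.4701 = 88.07 mg/L.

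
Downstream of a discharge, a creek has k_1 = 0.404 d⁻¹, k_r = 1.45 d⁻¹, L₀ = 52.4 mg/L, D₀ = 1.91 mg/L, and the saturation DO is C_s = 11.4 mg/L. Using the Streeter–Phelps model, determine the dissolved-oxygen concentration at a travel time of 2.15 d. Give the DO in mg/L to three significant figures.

k_1 L₀/(k_r−k_1) = 0.404×52.4/(1.45−0.404) = 21.17/1.046 = 20.24 mg/L.
e^(−k_1 t) = e^(−0.404×2.150) = 0.4195; e^(−k_r t) = e^(−1.45×2.150) = 0.04427.
D = 20.24 × (0.4195 − 0.04427) + 1.91 × 0.04427 = 7.595 + 0.08455 = 7.680 mg/L.
DO = C_s − D = 11.4 − 7.680 = 3.720 mg/L.

DO ≈ 3.72 mg/L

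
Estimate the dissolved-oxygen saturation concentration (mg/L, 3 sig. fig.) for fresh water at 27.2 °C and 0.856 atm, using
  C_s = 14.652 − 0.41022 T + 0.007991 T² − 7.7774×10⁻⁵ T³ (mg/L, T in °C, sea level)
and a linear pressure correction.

At sea level: C_s = 14.652 − 0.41022×27.2 + 0.007991×27.2² − 7.7774×10⁻⁵×27.2³ = 7.841 mg/L.
Pressure correction: C_s' = 7.841 × 0.856 = 6.712 mg/L.

C_s ≈ 6.71 mg/L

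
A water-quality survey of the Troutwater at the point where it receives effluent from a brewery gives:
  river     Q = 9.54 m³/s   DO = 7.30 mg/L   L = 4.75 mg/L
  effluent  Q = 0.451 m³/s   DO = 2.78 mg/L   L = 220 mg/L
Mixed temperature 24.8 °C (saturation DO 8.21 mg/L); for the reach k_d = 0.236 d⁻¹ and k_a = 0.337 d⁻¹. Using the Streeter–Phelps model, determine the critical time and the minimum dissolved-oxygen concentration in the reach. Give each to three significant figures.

Mixed DO = (9.54×7.30 + 0.451×2.78)/(9.54+0.451) = 70.90/9.991 = 7.096 mg/L.
Mixed L₀ = (9.54×4.75 + 0.451×220)/(9.991) = 144.5/9.991 = 14.47 mg/L.
Initial deficit D₀ = C_s − DO₀ = 8.21 − 7.096 = 1.114 mg/L.
t_c = (1/0.1010) ln[(0.337/0.236)(1 − 1.114×0.1010/(0.236×14.47))] = 9.901 × ln(1.381) = 3.195 d.
D_c = (0.236/0.337) × 14.47 × e^(−0.236×3.195) = 0.7003 × 14.47 × 0.4704 = 4.766 mg/L.
Minimum DO = 8.21 − 4.766 = 3.444 mg/L.

t_c ≈ 3.20 d; minimum DO ≈ 3.44 mg/L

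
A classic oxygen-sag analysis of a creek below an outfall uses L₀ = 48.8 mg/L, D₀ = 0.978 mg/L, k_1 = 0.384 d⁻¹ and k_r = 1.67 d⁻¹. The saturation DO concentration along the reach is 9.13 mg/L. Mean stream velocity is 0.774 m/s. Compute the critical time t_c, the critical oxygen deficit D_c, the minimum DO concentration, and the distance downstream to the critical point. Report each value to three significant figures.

t_c ≈ 1.09 d; D_c ≈ 7.39 mg/L; min DO ≈ 1.74 mg/L; x_c ≈ 72.8 km

t_c = [1/(k_r−k_1)] ln[(k_r/k_1)(1 − D₀(k_r−k_1)/(k_1 L₀))]
= [1/(1.67−0.384)] ln[(1.67/0.384)(1 − 0.978×1.286/(0.384×48.8))]
= (1/1.286) ln[4.349 × 0.9329] = 0.7776 × ln(4.057) = 0.7776 × 1.400 = 1.089 d.
D_c = (k_1/k_r) L₀ e^(−k_1 t_c) = (0.384/1.67) × 48.8 × e^(−0.384×1.089) = 0.2299 × 48.8 × 0.6582 = 7.386 mg/L.
Minimum DO = C_s − D_c = 9.13 − 7.386 = 1.744 mg/L.
x_c = v t_c = 0.774 m/s × 1.089 d × 86400 s/d = 72830 m ≈ 72.8 km.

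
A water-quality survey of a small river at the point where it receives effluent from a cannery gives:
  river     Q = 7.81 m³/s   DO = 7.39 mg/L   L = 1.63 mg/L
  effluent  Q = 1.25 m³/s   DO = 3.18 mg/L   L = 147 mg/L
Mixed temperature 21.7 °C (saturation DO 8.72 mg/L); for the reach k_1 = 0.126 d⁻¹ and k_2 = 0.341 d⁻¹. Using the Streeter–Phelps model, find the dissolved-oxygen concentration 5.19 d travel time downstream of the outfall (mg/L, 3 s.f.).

Mixed DO = (7.81×7.39 + 1.25×3.18)/(7.81+1.25) = 61.69/9.060 = 6.809 mg/L.
Mixed L₀ = (7.81×1.63 + 1.25×147)/(9.060) = 196.5/9.060 = 21.69 mg/L.
Initial deficit D₀ = C_s − DO₀ = 8.72 − 6.809 = 1.911 mg/L.
D(5.19) = [0.126×21.69/(0.341−0.126)](e^(−0.126×5.19) − e^(−0.341×5.19)) + 1.911 e^(−0.341×5.19)
= 12.71 × (0.5200 − 0.1704) + 1.911 × 0.1704 = 4.769 mg/L.
DO = 8.72 − 4.769 = 3.951 mg/L.

DO ≈ 3.95 mg/L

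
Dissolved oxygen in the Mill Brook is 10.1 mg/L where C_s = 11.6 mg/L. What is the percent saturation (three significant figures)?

87.1 % saturation

% saturation = C/C_s × 100 = 10.1/11.6 × 100 = 87.1 %.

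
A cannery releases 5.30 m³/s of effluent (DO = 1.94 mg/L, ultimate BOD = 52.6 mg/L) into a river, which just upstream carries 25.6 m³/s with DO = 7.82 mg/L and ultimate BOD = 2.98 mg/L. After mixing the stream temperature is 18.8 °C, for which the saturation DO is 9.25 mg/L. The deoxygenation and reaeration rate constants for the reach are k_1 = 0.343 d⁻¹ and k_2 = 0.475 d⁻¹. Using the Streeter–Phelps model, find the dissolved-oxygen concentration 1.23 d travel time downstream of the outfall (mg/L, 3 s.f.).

Mixed DO = (25.6×7.82 + 5.30×1.94)/(25.6+5.30) = 210.5/30.90 = 6.811 mg/L.
Mixed L₀ = (25.6×2.98 + 5.30×52.6)/(30.90) = 355.1/30.90 = 11.49 mg/L.
Initial deficit D₀ = C_s − DO₀ = 9.25 − 6.811 = 2.439 mg/L.
D(1.23) = [0.343×11.49/(0.475−0.343)](e^(−0.343×1.23) − e^(−0.475×1.23)) + 2.439 e^(−0.475×1.23)
= 29.86 × (0.6558 − 0.5575) + 2.439 × 0.5575 = 4.294 mg/L.
DO = 9.25 − 4.294 = 4.956 mg/L.

DO ≈ 4.96 mg/L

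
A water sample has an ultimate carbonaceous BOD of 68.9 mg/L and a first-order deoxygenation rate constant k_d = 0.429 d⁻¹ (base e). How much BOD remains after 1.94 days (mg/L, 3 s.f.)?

L ≈ 30.0 mg/L

L_t = L₀ e^(−k_d t) = 68.9 × e^(−0.429×1.94) = 68.9 × 0.4351 = 29.98 mg/L.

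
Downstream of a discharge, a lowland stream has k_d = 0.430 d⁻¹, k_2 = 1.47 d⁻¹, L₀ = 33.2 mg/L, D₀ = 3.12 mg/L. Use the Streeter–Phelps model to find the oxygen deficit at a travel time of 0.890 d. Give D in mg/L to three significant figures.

k_d L₀/(k_2−k_d) = 0.430×33.2/(1.47−0.430) = 14.28/1.040 = 13.73 mg/L.
e^(−k_d t) = e^(−0.430×0.8900) = 0.6820; e^(−k_2 t) = e^(−1.47×0.8900) = 0.2703.
D = 13.73 × (0.6820 − 0.2703) + 3.12 × 0.2703 = 5.652 + 0.8433 = 6.495 mg/L.

D ≈ 6.50 mg/L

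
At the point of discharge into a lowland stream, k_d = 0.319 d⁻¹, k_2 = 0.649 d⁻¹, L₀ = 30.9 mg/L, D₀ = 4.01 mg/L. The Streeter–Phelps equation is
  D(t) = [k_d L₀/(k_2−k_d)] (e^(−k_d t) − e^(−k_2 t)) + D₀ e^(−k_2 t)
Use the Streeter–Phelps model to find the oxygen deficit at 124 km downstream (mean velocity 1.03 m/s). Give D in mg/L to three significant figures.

Travel time t = x/v = 124 km / (1.03 m/s) = 124000 m / 1.03 m/s = 120400 s = 1.393 d.
k_d L₀/(k_2−k_d) = 0.319×30.9/(0.649−0.319) = 9.857/0.3300 = 29.87 mg/L.
e^(−k_d t) = e^(−0.319×1.393) = 0.6412; e^(−k_2 t) = e^(−0.649×1.393) = 0.4048.
D = 29.87 × (0.6412 − 0.4048) + 4.01 × 0.4048 = 7.059 + 1.623 = 8.682 mg/L.

D ≈ 8.68 mg/L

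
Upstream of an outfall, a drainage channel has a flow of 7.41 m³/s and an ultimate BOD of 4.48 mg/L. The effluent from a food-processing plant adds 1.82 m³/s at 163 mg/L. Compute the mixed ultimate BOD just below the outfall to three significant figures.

35.7 mg/L

Flow-weighted mixing: C = (Q_r C_r + Q_w C_w)/(Q_r + Q_w)
= (7.41×4.48 + 1.82×163)/(7.41 + 1.82) = 329.9/9.230 = 35.74 mg/L.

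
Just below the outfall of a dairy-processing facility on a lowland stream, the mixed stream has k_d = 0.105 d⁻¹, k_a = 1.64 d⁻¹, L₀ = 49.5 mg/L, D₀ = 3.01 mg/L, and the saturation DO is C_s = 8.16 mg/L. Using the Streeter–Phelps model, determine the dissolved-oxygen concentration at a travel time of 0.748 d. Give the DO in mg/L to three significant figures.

k_d L₀/(k_a−k_d) = 0.105×49.5/(1.64−0.105) = 5.197/1.535 = 3.386 mg/L.
e^(−k_d t) = e^(−0.105×0.7480) = 0.9245; e^(−k_a t) = e^(−1.64×0.7480) = 0.2933.
D = 3.386 × (0.9245 − 0.2933) + 3.01 × 0.2933 = 2.137 + 0.8827 = 3.020 mg/L.
DO = C_s − D = 8.16 − 3.020 = 5.140 mg/L.

DO ≈ 5.14 mg/L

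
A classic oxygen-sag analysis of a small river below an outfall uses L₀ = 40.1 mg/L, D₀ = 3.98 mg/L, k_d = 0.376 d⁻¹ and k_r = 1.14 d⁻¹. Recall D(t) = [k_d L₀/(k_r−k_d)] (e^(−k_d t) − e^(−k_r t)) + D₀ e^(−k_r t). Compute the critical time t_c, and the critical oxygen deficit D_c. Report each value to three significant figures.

t_c = [1/(k_r−k_d)] ln[(k_r/k_d)(1 − D₀(k_r−k_d)/(k_d L₀))]
= [1/(1.14−0.376)] ln[(1.14/0.376)(1 − 3.98×0.7640/(0.376×40.1))]
= (1/0.7640) ln[3.032 × 0.7983] = 1.309 × ln(2.420) = 1.309 × 0.8840 = 1.157 d.
D_c = (k_d/k_r) L₀ e^(−k_d t_c) = (0.376/1.14) × 40.1 × e^(−0.376×1.157) = 0.3298 × 40.1 × 0.6472 = 8.560 mg/L.

t_c ≈ 1.16 d; D_c ≈ 8.56 mg/L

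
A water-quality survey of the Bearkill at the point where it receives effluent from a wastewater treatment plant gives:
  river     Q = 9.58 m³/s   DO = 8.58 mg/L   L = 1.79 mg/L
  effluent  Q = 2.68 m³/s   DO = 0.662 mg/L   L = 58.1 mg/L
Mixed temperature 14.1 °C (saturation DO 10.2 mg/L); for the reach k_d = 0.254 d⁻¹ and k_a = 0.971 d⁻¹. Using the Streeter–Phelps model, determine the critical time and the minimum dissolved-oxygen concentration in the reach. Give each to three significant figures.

t_c ≈ 0.320 d; minimum DO ≈ 6.80 mg/L

Mixed DO = (9.58×8.58 + 2.68×0.662)/(9.58+2.68) = 83.97/12.26 = 6.849 mg/L.
Mixed L₀ = (9.58×1.79 + 2.68×58.1)/(12.26) = 172.9/12.26 = 14.10 mg/L.
Initial deficit D₀ = C_s − DO₀ = 10.2 − 6.849 = 3.351 mg/L.
t_c = (1/0.7170) ln[(0.971/0.254)(1 − 3.351×0.7170/(0.254×14.10))] = 1.395 × ln(1.258) = 0.3203 d.
D_c = (0.254/0.971) × 14.10 × e^(−0.254×0.3203) = 0.2616 × 14.10 × 0.9219 = 3.400 mg/L.
Minimum DO = 10.2 − 3.400 = 6.800 mg/L.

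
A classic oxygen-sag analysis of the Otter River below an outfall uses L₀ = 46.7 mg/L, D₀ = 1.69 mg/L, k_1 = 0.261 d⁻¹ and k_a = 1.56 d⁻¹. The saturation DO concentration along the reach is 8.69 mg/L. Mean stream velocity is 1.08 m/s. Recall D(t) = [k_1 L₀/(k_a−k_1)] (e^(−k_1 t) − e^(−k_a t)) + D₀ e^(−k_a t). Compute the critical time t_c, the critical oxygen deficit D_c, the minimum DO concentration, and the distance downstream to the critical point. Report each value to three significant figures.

With k_a/k_1 = 5.977 and 1 − D₀(k_a−k_1)/(k_1 L₀) = 0.8199,
t_c = ln(5.977 × 0.8199) / (1.56 − 0.261) = ln(4.900) / 1.299 = 1.589/1.299 = 1.224 d.
D_c = (k_1/k_a) L₀ e^(−k_1 t_c) = (0.261/1.56) × 46.7 × e^(−0.261×1.224) = 0.1673 × 46.7 × 0.7266 = 5.677 mg/L.
Minimum DO = C_s − D_c = 8.69 − 5.677 = 3.013 mg/L.
x_c = v t_c = 1.08 m/s × 1.224 d × 86400 s/d = 114200 m ≈ 114 km.

t_c ≈ 1.22 d; D_c ≈ 5.68 mg/L; min DO ≈ 3.01 mg/L; x_c ≈ 114 km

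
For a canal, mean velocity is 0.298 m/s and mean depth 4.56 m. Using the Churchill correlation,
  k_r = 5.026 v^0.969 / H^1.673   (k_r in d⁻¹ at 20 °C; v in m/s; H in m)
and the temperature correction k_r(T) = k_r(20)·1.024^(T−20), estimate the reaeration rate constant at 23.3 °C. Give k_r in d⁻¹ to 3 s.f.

k_r ≈ 0.133 d⁻¹

k_r(20) = 5.026 × 0.298^0.969 / 4.56^1.673 = 5.026 × 0.3094 / 12.66 = 0.1228 d⁻¹.
k_r(23.3) = 0.1228 × 1.024^(23.3−20) = 0.1228 × 1.081 = 0.1328 d⁻¹.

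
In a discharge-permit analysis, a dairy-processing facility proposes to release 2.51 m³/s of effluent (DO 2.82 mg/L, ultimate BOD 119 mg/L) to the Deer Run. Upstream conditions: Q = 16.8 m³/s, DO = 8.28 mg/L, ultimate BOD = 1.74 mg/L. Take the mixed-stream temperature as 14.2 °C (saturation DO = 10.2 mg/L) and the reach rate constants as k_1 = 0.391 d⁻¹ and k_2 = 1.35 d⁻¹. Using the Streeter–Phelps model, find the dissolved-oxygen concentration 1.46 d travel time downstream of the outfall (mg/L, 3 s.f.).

DO ≈ 6.89 mg/L

Mixed DO = (16.8×8.28 + 2.51×2.82)/(16.8+2.51) = 146.2/19.31 = 7.570 mg/L.
Mixed L₀ = (16.8×1.74 + 2.51×119)/(19.31) = 327.9/19.31 = 16.98 mg/L.
Initial deficit D₀ = C_s − DO₀ = 10.2 − 7.570 = 2.630 mg/L.
D(1.46) = [0.391×16.98/(1.35−0.391)](e^(−0.391×1.46) − e^(−1.35×1.46)) + 2.630 e^(−1.35×1.46)
= 6.924 × (0.5650 − 0.1393) + 2.630 × 0.1393 = 3.314 mg/L.
DO = 10.2 − 3.314 = 6.886 mg/L.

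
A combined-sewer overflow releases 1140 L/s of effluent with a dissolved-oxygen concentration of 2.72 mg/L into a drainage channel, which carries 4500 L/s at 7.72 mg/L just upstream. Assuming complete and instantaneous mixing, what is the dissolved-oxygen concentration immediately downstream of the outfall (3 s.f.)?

Flow-weighted mixing: C = (Q_r C_r + Q_w C_w)/(Q_r + Q_w)
= (4500×7.72 + 1140×2.72)/(4500 + 1140) = 37840/5640 = 6.709 mg/L.

6.71 mg/L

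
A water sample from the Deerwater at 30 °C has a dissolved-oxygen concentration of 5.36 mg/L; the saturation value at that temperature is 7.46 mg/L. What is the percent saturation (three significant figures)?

71.8 % saturation

% saturation = C/C_s × 100 = 5.36/7.46 × 100 = 71.8 %.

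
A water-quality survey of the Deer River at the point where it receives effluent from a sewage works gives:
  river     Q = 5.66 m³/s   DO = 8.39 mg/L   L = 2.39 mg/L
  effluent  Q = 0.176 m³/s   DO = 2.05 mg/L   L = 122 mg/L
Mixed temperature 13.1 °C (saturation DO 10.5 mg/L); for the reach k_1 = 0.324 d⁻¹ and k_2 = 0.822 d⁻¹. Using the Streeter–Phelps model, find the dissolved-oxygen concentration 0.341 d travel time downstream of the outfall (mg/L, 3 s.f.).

DO ≈ 8.22 mg/L

Mixed DO = (5.66×8.39 + 0.176×2.05)/(5.66+0.176) = 47.85/5.836 = 8.199 mg/L.
Mixed L₀ = (5.66×2.39 + 0.176×122)/(5.836) = 35.00/5.836 = 5.997 mg/L.
Initial deficit D₀ = C_s − DO₀ = 10.5 − 8.199 = 2.301 mg/L.
D(0.341) = [0.324×5.997/(0.822−0.324)](e^(−0.324×0.341) − e^(−0.822×0.341)) + 2.301 e^(−0.822×0.341)
= 3.902 × (0.8954 − 0.7556) + 2.301 × 0.7556 = 2.284 mg/L.
DO = 10.5 − 2.284 = 8.216 mg/L.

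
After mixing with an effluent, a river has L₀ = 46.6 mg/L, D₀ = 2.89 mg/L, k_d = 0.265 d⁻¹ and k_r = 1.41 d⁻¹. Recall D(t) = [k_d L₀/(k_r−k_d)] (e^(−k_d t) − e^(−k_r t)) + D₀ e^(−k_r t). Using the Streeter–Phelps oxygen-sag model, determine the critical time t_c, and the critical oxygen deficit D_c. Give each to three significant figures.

t_c = [1/(k_r−k_d)] ln[(k_r/k_d)(1 − D₀(k_r−k_d)/(k_d L₀))]
= [1/(1.41−0.265)] ln[(1.41/0.265)(1 − 2.89×1.145/(0.265×46.6))]
= (1/1.145) ln[5.321 × 0.7320] = 0.8734 × ln(3.895) = 0.8734 × 1.360 = 1.188 d.
D_c = (k_d/k_r) L₀ e^(−k_d t_c) = (0.265/1.41) × 46.6 × e^(−0.265×1.188) = 0.1879 × 46.6 × 0.7300 = 6.394 mg/L.

t_c ≈ 1.19 d; D_c ≈ 6.39 mg/L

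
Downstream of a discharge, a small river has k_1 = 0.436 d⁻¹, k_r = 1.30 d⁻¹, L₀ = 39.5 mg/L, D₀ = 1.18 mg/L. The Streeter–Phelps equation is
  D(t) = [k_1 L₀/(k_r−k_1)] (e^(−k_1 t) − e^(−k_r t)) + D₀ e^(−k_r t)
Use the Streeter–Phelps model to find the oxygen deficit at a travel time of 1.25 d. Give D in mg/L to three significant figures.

k_1 L₀/(k_r−k_1) = 0.436×39.5/(1.30−0.436) = 17.22/0.8640 = 19.93 mg/L.
e^(−k_1 t) = e^(−0.436×1.250) = 0.5798; e^(−k_r t) = e^(−1.30×1.250) = 0.1969.
D = 19.93 × (0.5798 − 0.1969) + 1.18 × 0.1969 = 7.633 + 0.2324 = 7.865 mg/L.

D ≈ 7.87 mg/L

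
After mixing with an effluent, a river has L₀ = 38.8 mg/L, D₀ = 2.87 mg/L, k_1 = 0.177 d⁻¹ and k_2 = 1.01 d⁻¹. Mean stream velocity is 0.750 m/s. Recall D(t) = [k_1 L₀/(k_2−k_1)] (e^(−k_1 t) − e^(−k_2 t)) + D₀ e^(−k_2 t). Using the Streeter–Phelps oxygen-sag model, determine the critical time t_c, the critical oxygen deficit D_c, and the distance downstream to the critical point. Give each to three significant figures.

At the critical point dD/dt = 0, so k_1 L₀ e^(−k_1 t) = k_2 D. Substituting D(t) from the Streeter–Phelps equation and solving for t gives
t_c = ln[(k_2/k_1)(1 − D₀(k_2−k_1)/(k_1 L₀))] / (k_2−k_1).
Here k_2−k_1 = 0.8330 d⁻¹ and 1 − D₀(k_2−k_1)/(k_1 L₀) = 1 − 2.87×0.8330/(0.177×38.8) = 0.6519, so
t_c = ln(5.706 × 0.6519) / 0.8330 = 1.314 / 0.8330 = 1.577 d.
D_c = (k_1/k_2) L₀ e^(−k_1 t_c) = (0.177/1.01) × 38.8 × e^(−0.177×1.577) = 0.1752 × 38.8 × 0.7564 = 5.143 mg/L.
x_c = v t_c = 0.750 m/s × 1.577 d × 86400 s/d = 102200 m ≈ 102 km.

t_c ≈ 1.58 d; D_c ≈ 5.14 mg/L; x_c ≈ 102 km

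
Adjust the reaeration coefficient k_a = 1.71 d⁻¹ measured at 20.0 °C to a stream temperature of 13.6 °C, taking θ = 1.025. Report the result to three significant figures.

k_a ≈ 1.46 d⁻¹

k_a(T₂) = k_a(T₁) · θ^(T₂−T₁) = 1.71 × 1.025^(13.6−20.0)
= 1.71 × 1.025^-6.40 = 1.71 × 0.8538 = 1.460 d⁻¹.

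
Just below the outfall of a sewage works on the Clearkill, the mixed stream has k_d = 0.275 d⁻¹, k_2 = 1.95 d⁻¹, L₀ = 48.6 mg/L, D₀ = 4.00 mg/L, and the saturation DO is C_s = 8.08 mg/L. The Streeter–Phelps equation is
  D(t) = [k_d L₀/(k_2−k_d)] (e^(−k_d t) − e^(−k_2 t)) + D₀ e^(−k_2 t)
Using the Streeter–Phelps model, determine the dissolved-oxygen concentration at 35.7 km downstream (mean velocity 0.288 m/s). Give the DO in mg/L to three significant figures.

DO ≈ 2.94 mg/L

Travel time t = x/v = 35.7 km / (0.288 m/s) = 35700 m / 0.288 m/s = 124000 s = 1.435 d.
k_d L₀/(k_2−k_d) = 0.275×48.6/(1.95−0.275) = 13.37/1.675 = 7.979 mg/L.
e^(−k_d t) = e^(−0.275×1.435) = 0.6740; e^(−k_2 t) = e^(−1.95×1.435) = 0.06095.
D = 7.979 × (0.6740 − 0.06095) + 4.00 × 0.06095 = 4.891 + 0.2438 = 5.135 mg/L.
DO = C_s − D = 8.08 − 5.135 = 2.945 mg/L.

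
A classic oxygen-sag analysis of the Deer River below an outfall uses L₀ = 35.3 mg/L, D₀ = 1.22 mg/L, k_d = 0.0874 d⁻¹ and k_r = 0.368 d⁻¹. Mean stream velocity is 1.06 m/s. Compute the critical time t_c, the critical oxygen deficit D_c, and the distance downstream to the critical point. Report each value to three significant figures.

t_c ≈ 4.70 d; D_c ≈ 5.56 mg/L; x_c ≈ 431 km

t_c = [1/(k_r−k_d)] ln[(k_r/k_d)(1 − D₀(k_r−k_d)/(k_d L₀))]
= [1/(0.368−0.0874)] ln[(0.368/0.0874)(1 − 1.22×0.2806/(0.0874×35.3))]
= (1/0.2806) ln[4.211 × 0.8890] = 3.564 × ln(3.743) = 3.564 × 1.320 = 4.704 d.
D_c = (k_d/k_r) L₀ e^(−k_d t_c) = (0.0874/0.368) × 35.3 × e^(−0.0874×4.704) = 0.2375 × 35.3 × 0.6629 = 5.558 mg/L.
x_c = v t_c = 1.06 m/s × 4.704 d × 86400 s/d = 430800 m ≈ 431 km.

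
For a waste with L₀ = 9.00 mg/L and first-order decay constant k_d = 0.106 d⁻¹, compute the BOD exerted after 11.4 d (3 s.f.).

y_t = L₀(1 − e^(−k_d t)) = 9.00 × (1 − e^(−0.106×11.4))
= 9.00 × (1 − 0.2987) = 9.00 × 0.7013 = 6.312 mg/L.

y ≈ 6.31 mg/L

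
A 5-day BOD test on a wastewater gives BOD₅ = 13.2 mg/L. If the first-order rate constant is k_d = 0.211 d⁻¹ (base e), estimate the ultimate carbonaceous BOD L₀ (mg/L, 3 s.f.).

BOD₅ = L₀(1 − e^(−5k_d)) ⇒ L₀ = BOD₅ / (1 − e^(−5×0.211))
= 13.2 / (1 − 0.3482) = 13.2 / 0.6518 = 20.25 mg/L.

L₀ ≈ 20.3 mg/L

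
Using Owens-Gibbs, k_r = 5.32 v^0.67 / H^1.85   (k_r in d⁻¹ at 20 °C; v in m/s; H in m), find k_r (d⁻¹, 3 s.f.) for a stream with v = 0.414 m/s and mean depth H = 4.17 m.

k_r ≈ 0.210 d⁻¹

k_r = 5.32 × 0.414^0.67 / 4.17^1.85 = 5.32 × 0.5538 / 14.04 = 0.2099 d⁻¹.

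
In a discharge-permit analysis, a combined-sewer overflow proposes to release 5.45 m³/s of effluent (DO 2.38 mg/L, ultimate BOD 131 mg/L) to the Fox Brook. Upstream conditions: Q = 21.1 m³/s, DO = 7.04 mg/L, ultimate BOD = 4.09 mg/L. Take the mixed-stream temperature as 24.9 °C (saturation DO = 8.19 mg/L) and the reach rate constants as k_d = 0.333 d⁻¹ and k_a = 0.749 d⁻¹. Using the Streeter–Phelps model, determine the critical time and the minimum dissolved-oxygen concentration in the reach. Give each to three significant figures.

Mixed DO = (21.1×7.04 + 5.45×2.38)/(21.1+5.45) = 161.5/26.55 = 6.083 mg/L.
Mixed L₀ = (21.1×4.09 + 5.45×131)/(26.55) = 800.2/26.55 = 30.14 mg/L.
Initial deficit D₀ = C_s − DO₀ = 8.19 − 6.083 = 2.107 mg/L.
t_c = (1/0.4160) ln[(0.749/0.333)(1 − 2.107×0.4160/(0.333×30.14))] = 2.404 × ln(2.053) = 1.729 d.
D_c = (0.333/0.749) × 30.14 × e^(−0.333×1.729) = 0.4446 × 30.14 × 0.5623 = 7.535 mg/L.
Minimum DO = 8.19 − 7.535 = 0.6550 mg/L.

t_c ≈ 1.73 d; minimum DO ≈ 0.655 mg/L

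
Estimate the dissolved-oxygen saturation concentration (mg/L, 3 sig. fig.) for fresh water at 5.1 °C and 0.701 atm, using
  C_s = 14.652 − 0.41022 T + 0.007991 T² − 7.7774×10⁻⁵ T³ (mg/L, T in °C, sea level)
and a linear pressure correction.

C_s ≈ 8.94 mg/L

At sea level: C_s = 14.652 − 0.41022×5.1 + 0.007991×5.1² − 7.7774×10⁻⁵×5.1³ = 12.76 mg/L.
Pressure correction: C_s' = 12.76 × 0.701 = 8.943 mg/L.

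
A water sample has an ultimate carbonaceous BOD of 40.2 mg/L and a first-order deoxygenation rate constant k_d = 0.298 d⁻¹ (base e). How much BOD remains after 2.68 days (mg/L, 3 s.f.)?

L ≈ 18.1 mg/L

L_t = L₀ e^(−k_d t) = 40.2 × e^(−0.298×2.68) = 40.2 × 0.4499 = 18.09 mg/L.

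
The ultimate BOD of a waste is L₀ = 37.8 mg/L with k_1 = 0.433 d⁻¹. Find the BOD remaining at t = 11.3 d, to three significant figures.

L ≈ 0.283 mg/L

L_t = L₀ e^(−k_1 t) = 37.8 × e^(−0.433×11.3) = 37.8 × 0.007500 = 0.2835 mg/L.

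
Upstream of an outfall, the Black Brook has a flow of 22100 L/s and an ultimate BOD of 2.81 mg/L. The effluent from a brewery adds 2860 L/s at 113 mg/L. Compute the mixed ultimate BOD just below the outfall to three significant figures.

15.4 mg/L

Flow-weighted mixing: C = (Q_r C_r + Q_w C_w)/(Q_r + Q_w)
= (22100×2.81 + 2860×113)/(22100 + 2860) = 385300/24960 = 15.44 mg/L.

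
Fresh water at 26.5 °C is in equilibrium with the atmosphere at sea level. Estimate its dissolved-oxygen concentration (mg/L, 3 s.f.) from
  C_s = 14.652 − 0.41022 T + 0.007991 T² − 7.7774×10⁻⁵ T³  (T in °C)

C_s ≈ 7.95 mg/L

C_s = 14.652 − 0.41022×26.5 + 0.007991×26.5² − 7.7774×10⁻⁵×26.5³ = 7.946 mg/L.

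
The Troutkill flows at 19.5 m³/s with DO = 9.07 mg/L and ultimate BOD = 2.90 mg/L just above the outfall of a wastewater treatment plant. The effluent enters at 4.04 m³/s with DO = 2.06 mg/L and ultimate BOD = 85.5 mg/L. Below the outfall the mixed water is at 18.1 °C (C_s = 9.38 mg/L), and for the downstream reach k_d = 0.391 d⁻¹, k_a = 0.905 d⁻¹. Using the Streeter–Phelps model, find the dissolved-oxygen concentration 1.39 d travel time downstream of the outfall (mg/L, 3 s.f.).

Mixed DO = (19.5×9.07 + 4.04×2.06)/(19.5+4.04) = 185.2/23.54 = 7.867 mg/L.
Mixed L₀ = (19.5×2.90 + 4.04×85.5)/(23.54) = 402.0/23.54 = 17.08 mg/L.
Initial deficit D₀ = C_s − DO₀ = 9.38 − 7.867 = 1.513 mg/L.
D(1.39) = [0.391×17.08/(0.905−0.391)](e^(−0.391×1.39) − e^(−0.905×1.39)) + 1.513 e^(−0.905×1.39)
= 12.99 × (0.5807 − 0.2842) + 1.513 × 0.2842 = 4.281 mg/L.
DO = 9.38 − 4.281 = 5.099 mg/L.

DO ≈ 5.10 mg/L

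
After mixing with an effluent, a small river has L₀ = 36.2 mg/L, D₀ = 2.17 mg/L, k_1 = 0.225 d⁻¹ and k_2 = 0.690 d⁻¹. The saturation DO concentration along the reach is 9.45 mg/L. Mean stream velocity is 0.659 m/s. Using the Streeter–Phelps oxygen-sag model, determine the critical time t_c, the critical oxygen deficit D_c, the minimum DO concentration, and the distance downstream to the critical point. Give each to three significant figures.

At the critical point dD/dt = 0, so k_1 L₀ e^(−k_1 t) = k_2 D. Substituting D(t) from the Streeter–Phelps equation and solving for t gives
t_c = ln[(k_2/k_1)(1 − D₀(k_2−k_1)/(k_1 L₀))] / (k_2−k_1).
Here k_2−k_1 = 0.4650 d⁻¹ and 1 − D₀(k_2−k_1)/(k_1 L₀) = 1 − 2.17×0.4650/(0.225×36.2) = 0.8761, so
t_c = ln(3.067 × 0.8761) / 0.4650 = 0.9883 / 0.4650 = 2.125 d.
L(t_c) = L₀ e^(−k_1 t_c) = 36.2 × 0.6199 = 22.44 mg/L, and at the critical point k_2 D_c = k_1 L, so D_c = (0.225/0.690) × 22.44 = 7.317 mg/L.
Minimum DO = C_s − D_c = 9.45 − 7.317 = 2.133 mg/L.
x_c = v t_c = 0.659 m/s × 2.125 d × 86400 s/d = 121000 m ≈ 121 km.

t_c ≈ 2.13 d; D_c ≈ 7.32 mg/L; min DO ≈ 2.13 mg/L; x_c ≈ 121 km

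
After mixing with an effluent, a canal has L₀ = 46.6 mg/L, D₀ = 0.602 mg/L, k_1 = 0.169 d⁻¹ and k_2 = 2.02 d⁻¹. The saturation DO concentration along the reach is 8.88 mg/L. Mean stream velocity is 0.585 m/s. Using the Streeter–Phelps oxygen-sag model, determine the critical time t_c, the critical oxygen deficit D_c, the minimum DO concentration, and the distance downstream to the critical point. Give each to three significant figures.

t_c ≈ 1.26 d; D_c ≈ 3.15 mg/L; min DO ≈ 5.73 mg/L; x_c ≈ 63.6 km

t_c = [1/(k_2−k_1)] ln[(k_2/k_1)(1 − D₀(k_2−k_1)/(k_1 L₀))]
= [1/(2.02−0.169)] ln[(2.02/0.169)(1 − 0.602×1.851/(0.169×46.6))]
= (1/1.851) ln[11.95 × 0.8585] = 0.5402 × ln(10.26) = 0.5402 × 2.328 = 1.258 d.
D_c = (k_1/k_2) L₀ e^(−k_1 t_c) = (0.169/2.02) × 46.6 × e^(−0.169×1.258) = 0.08366 × 46.6 × 0.8085 = 3.152 mg/L.
Minimum DO = C_s − D_c = 8.88 − 3.152 = 5.728 mg/L.
x_c = v t_c = 0.585 m/s × 1.258 d × 86400 s/d = 63580 m ≈ 63.6 km.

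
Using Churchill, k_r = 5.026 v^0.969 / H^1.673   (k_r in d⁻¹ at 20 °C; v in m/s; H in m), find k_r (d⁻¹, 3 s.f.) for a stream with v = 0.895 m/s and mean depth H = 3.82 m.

k_r ≈ 0.479 d⁻¹

k_r = 5.026 × 0.895^0.969 / 3.82^1.673 = 5.026 × 0.8981 / 9.414 = 0.4795 d⁻¹.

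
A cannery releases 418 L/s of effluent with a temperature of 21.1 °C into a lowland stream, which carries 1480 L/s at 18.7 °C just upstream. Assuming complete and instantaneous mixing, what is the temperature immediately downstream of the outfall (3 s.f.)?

19.2 °C

Flow-weighted mixing: C = (Q_r C_r + Q_w C_w)/(Q_r + Q_w)
= (1480×18.7 + 418×21.1)/(1480 + 418) = 36500/1898 = 19.23 °C.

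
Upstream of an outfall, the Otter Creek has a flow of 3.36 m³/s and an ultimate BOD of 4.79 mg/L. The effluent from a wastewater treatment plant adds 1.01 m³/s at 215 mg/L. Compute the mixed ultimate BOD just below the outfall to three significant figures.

53.4 mg/L

Flow-weighted mixing: C = (Q_r C_r + Q_w C_w)/(Q_r + Q_w)
= (3.36×4.79 + 1.01×215)/(3.36 + 1.01) = 233.2/4.370 = 53.37 mg/L.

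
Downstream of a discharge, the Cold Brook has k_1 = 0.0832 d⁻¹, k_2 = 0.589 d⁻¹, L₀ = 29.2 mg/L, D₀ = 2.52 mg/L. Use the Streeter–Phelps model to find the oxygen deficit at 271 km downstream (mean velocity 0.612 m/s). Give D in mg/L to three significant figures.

Travel time t = x/v = 271 km / (0.612 m/s) = 271000 m / 0.612 m/s = 442800 s = 5.125 d.
k_1 L₀/(k_2−k_1) = 0.0832×29.2/(0.589−0.0832) = 2.429/0.5058 = 4.803 mg/L.
e^(−k_1 t) = e^(−0.0832×5.125) = 0.6528; e^(−k_2 t) = e^(−0.589×5.125) = 0.04886.
D = 4.803 × (0.6528 − 0.04886) + 2.52 × 0.04886 = 2.901 + 0.1231 = 3.024 mg/L.

D ≈ 3.02 mg/L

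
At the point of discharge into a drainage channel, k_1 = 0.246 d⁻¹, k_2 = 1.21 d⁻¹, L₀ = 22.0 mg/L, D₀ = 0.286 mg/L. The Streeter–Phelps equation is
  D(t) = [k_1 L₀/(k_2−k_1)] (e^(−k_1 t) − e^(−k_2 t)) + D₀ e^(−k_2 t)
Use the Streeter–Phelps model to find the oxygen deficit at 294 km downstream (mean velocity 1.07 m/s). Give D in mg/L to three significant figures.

D ≈ 2.45 mg/L

Travel time t = x/v = 294 km / (1.07 m/s) = 294000 m / 1.07 m/s = 274800 s = 3.180 d.
k_1 L₀/(k_2−k_1) = 0.246×22.0/(1.21−0.246) = 5.412/0.9640 = 5.614 mg/L.
e^(−k_1 t) = e^(−0.246×3.180) = 0.4573; e^(−k_2 t) = e^(−1.21×3.180) = 0.02132.
D = 5.614 × (0.4573 − 0.02132) + 0.286 × 0.02132 = 2.448 + 0.006098 = 2.454 mg/L.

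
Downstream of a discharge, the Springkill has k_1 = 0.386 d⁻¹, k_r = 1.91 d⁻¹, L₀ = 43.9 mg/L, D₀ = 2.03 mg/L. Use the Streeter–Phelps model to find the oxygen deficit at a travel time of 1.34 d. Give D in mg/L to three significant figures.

k_1 L₀/(k_r−k_1) = 0.386×43.9/(1.91−0.386) = 16.95/1.524 = 11.12 mg/L.
e^(−k_1 t) = e^(−0.386×1.340) = 0.5962; e^(−k_r t) = e^(−1.91×1.340) = 0.07735.
D = 11.12 × (0.5962 − 0.07735) + 2.03 × 0.07735 = 5.769 + 0.1570 = 5.926 mg/L.

D ≈ 5.93 mg/L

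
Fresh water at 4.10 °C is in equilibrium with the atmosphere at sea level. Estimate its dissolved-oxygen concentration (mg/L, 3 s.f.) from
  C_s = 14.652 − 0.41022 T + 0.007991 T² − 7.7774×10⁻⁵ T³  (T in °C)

C_s = 14.652 − 0.41022×4.10 + 0.007991×4.10² − 7.7774×10⁻⁵×4.10³ = 13.10 mg/L.

C_s ≈ 13.1 mg/L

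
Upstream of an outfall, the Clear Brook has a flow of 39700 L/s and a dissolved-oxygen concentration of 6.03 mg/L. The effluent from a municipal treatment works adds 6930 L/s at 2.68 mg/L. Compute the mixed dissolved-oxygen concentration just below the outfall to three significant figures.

Flow-weighted mixing: C = (Q_r C_r + Q_w C_w)/(Q_r + Q_w)
= (39700×6.03 + 6930×2.68)/(39700 + 6930) = 258000/46630 = 5.532 mg/L.

5.53 mg/L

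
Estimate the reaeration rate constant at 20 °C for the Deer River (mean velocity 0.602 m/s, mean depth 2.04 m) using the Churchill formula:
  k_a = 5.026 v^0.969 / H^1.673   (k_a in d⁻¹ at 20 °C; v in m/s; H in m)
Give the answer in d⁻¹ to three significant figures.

k_a ≈ 0.932 d⁻¹

k_a = 5.026 × 0.602^0.969 / 2.04^1.673 = 5.026 × 0.6115 / 3.296 = 0.9325 d⁻¹.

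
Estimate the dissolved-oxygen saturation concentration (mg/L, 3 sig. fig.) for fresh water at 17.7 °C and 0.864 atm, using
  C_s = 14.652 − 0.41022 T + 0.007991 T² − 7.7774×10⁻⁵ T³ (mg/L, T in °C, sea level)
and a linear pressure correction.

At sea level: C_s = 14.652 − 0.41022×17.7 + 0.007991×17.7² − 7.7774×10⁻⁵×17.7³ = 9.463 mg/L.
Pressure correction: C_s' = 9.463 × 0.864 = 8.176 mg/L.

C_s ≈ 8.18 mg/L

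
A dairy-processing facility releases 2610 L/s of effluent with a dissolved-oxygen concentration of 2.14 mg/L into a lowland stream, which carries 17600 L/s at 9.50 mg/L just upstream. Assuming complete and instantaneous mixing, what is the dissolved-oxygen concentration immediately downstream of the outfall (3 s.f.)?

8.55 mg/L

Flow-weighted mixing: C = (Q_r C_r + Q_w C_w)/(Q_r + Q_w)
= (17600×9.50 + 2610×2.14)/(17600 + 2610) = 172800/20210 = 8.550 mg/L.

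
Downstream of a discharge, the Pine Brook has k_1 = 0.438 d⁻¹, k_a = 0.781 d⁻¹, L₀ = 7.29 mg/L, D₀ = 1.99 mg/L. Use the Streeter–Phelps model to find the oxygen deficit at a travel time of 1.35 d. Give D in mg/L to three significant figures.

D ≈ 2.60 mg/L

k_1 L₀/(k_a−k_1) = 0.438×7.29/(0.781−0.438) = 3.193/0.3430 = 9.309 mg/L.
e^(−k_1 t) = e^(−0.438×1.350) = 0.5536; e^(−k_a t) = e^(−0.781×1.350) = 0.3484.
D = 9.309 × (0.5536 − 0.3484) + 1.99 × 0.3484 = 1.910 + 0.6934 = 2.603 mg/L.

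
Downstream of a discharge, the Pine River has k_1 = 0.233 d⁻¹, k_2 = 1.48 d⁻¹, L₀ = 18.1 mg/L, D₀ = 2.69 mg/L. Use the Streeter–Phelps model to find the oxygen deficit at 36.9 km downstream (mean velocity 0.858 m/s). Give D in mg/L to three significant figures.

D ≈ 2.68 mg/L

Travel time t = x/v = 36.9 km / (0.858 m/s) = 36900 m / 0.858 m/s = 43010 s = 0.4978 d.
k_1 L₀/(k_2−k_1) = 0.233×18.1/(1.48−0.233) = 4.217/1.247 = 3.382 mg/L.
e^(−k_1 t) = e^(−0.233×0.4978) = 0.8905; e^(−k_2 t) = e^(−1.48×0.4978) = 0.4787.
D = 3.382 × (0.8905 − 0.4787) + 2.69 × 0.4787 = 1.393 + 1.288 = 2.680 mg/L.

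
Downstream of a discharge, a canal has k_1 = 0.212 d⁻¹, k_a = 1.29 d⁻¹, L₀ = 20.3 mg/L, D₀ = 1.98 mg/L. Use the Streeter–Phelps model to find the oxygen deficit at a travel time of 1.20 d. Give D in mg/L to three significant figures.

k_1 L₀/(k_a−k_1) = 0.212×20.3/(1.29−0.212) = 4.304/1.078 = 3.992 mg/L.
e^(−k_1 t) = e^(−0.212×1.200) = 0.7754; e^(−k_a t) = e^(−1.29×1.200) = 0.2127.
D = 3.992 × (0.7754 − 0.2127) + 1.98 × 0.2127 = 2.246 + 0.4211 = 2.668 mg/L.

D ≈ 2.67 mg/L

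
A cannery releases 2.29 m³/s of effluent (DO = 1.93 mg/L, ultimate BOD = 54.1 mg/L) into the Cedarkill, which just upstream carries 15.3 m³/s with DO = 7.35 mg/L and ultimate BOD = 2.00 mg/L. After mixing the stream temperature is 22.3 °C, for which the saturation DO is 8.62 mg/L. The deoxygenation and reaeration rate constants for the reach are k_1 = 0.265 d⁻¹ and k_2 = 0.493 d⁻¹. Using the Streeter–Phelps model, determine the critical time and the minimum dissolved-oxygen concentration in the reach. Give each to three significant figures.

t_c ≈ 1.78 d; minimum DO ≈ 5.67 mg/L

Mixed DO = (15.3×7.35 + 2.29×1.93)/(15.3+2.29) = 116.9/17.59 = 6.644 mg/L.
Mixed L₀ = (15.3×2.00 + 2.29×54.1)/(17.59) = 154.5/17.59 = 8.783 mg/L.
Initial deficit D₀ = C_s − DO₀ = 8.62 − 6.644 = 1.976 mg/L.
t_c = (1/0.2280) ln[(0.493/0.265)(1 − 1.976×0.2280/(0.265×8.783))] = 4.386 × ln(1.500) = 1.779 d.
D_c = (0.265/0.493) × 8.783 × e^(−0.265×1.779) = 0.5375 × 8.783 × 0.6241 = 2.946 mg/L.
Minimum DO = 8.62 − 2.946 = 5.674 mg/L.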